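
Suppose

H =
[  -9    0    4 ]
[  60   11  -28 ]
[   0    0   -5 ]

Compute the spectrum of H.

The characteristic polynomial is p(lambda) = det(lambda·I - H).
Cofactor expansion gives p(lambda) = lambda^3 + 3·lambda^2 - 109·lambda - 495.
Rational-root test: lambda = -5 gives p(-5) = 0.
Factor out (lambda + 5): p(lambda) = (lambda + 5)·(lambda^2 - 2·lambda - 99).
The quadratic factors as (lambda + 9)·(lambda - 11).
Eigenvalues: -9, -5, 11.

-9, -5, 11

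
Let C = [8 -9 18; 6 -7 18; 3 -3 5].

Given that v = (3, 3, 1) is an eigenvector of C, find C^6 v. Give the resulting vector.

First find the eigenvalue: Cv = (15, 15, 5) = 5·(3, 3, 1), so λ = 5.
Then C^6 v = λ^6·v = 5^6·(3, 3, 1) = 15625·(3, 3, 1) = (46875, 46875, 15625).

(46875, 46875, 15625)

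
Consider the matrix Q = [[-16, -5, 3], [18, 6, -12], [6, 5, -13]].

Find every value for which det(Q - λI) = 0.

The characteristic polynomial is p(λ) = det(λI - Q).
Cofactor expansion gives p(λ) = λ^3 + 23λ^2 + 166λ + 360.
Rational-root test: λ = -4 gives p(-4) = 0.
Factor out (λ + 4): p(λ) = (λ + 4)·(λ^2 + 19λ + 90).
The quadratic factors as (λ + 10)·(λ + 9).
Eigenvalues: -10, -9, -4.

-10, -9, -4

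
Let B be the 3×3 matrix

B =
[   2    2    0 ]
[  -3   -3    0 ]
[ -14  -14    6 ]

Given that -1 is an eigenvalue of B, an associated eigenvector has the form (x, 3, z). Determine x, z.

We need (B + 1I)v = 0.
B + 1I = [[3, 2, 0], [-3, -2, 0], [-14, -14, 7]].
Row 1: (3)·x + (2)·3 + (0)·z = 0
Row 2: (-3)·x + (-2)·3 + (0)·z = 0
Row 3: (-14)·x + (-14)·3 + (7)·z = 0
Solving gives x = -2, z = 2.
Check: B·(-2, 3, 2) = (2, -3, -2) = -1·(-2, 3, 2).

-2, 2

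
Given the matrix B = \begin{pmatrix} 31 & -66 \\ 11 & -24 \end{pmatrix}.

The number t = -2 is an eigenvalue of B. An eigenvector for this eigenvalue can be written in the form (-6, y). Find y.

We need (B + 2I)v = 0.
B + 2I = [[33, -66], [11, -22]].
Row 1: (33)·-6 + (-66)·y = 0
Row 2: (11)·-6 + (-22)·y = 0
Solving gives y = -3.
Check: B·(-6, -3) = (12, 6) = -2·(-6, -3).

-3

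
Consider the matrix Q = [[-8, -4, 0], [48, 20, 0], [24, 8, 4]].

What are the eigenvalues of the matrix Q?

The characteristic polynomial is p(λ) = det(λI - Q).
Expanding along the first row, p(λ) = λ^3 - 16λ^2 + 80λ - 128.
Since p(8) = 0, λ = 8 is a root.
Dividing by (λ - 8) leaves λ^2 - 8λ + 16.
The quadratic factor is (λ - 4)^2.
Eigenvalues: 4, 4, 8.

4, 4, 8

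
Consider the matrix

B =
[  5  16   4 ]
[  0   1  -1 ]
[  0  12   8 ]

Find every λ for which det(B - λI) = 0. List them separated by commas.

The characteristic polynomial is p(lambda) = det(lambda·I - B).
Cofactor expansion gives p(lambda) = lambda^3 - 14·lambda^2 + 65·lambda - 100.
Try lambda = 4: p(4) = 0, so 4 is a root.
Factor out (lambda - 4): p(lambda) = (lambda - 4)·(lambda^2 - 10·lambda + 25).
The quadratic factor is (lambda - 5)^2.
Eigenvalues: 4, 5, 5.

4, 5, 5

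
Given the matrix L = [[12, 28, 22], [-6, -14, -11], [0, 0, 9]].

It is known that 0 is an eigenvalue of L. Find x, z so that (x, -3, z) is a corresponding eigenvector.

7, 0

We need (L)v = 0.
L = [[12, 28, 22], [-6, -14, -11], [0, 0, 9]].
Row 1: (12)·x + (28)·-3 + (22)·z = 0
Row 2: (-6)·x + (-14)·-3 + (-11)·z = 0
Row 3: (0)·x + (0)·-3 + (9)·z = 0
Solving gives x = 7, z = 0.
Check: L·(7, -3, 0) = (0, 0, 0) = 0·(7, -3, 0).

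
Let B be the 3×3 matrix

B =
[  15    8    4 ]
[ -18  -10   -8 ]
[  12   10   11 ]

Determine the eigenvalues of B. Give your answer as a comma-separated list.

Set up det(λI - B) = 0.
Expanding along the first row, p(λ) = λ^3 - 16λ^2 + 81λ - 126.
Rational-root test: λ = 3 gives p(3) = 0.
Dividing by (λ - 3) leaves λ^2 - 13λ + 42.
The quadratic factors as (λ - 6)·(λ - 7).
Eigenvalues: 3, 6, 7.

3, 6, 7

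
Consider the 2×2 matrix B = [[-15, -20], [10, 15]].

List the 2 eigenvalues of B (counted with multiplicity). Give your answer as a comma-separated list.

-5, 5

det(B - sI) = (-15 - s)(15 - s) - (-20)·(10) = s^2 - 25.
This factors as (s + 5)·(s - 5) = 0.
Eigenvalues: -5, 5.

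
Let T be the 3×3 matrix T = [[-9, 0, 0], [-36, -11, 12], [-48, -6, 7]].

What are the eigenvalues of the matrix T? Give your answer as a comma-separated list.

-9, -5, 1

The characteristic polynomial is p(lambda) = det(lambda·I - T).
Expanding along the first row, p(lambda) = lambda^3 + 13·lambda^2 + 31·lambda - 45.
Try lambda = 1: p(1) = 0, so 1 is a root.
Factor out (lambda - 1): p(lambda) = (lambda - 1)·(lambda^2 + 14·lambda + 45).
The quadratic factors as (lambda + 9)·(lambda + 5).
Eigenvalues: -9, -5, 1.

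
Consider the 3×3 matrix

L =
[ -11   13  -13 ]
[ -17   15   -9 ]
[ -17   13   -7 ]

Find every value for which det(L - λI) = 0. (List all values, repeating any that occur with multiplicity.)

The characteristic polynomial is p(t) = det(tI - L).
Expanding along the first row, p(t) = t^3 + 3t^2 - 76t + 132.
Rational-root test: t = -11 gives p(-11) = 0.
Dividing by (t + 11) leaves t^2 - 8t + 12.
The quadratic factors as (t - 2)·(t - 6).
Eigenvalues: -11, 2, 6.

-11, 2, 6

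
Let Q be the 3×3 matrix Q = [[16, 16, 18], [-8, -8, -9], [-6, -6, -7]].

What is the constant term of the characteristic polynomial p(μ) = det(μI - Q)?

0

p(0) = det(0·I − Q) = det(−Q) = (−1)^3·det(Q).
det(Q) = 0, so p(0) = 0.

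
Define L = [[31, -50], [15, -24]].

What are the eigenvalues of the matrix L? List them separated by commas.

det(L - rI) = (31 - r)(-24 - r) - (-50)·(15) = r^2 - 7r + 6.
This factors as (r - 1)·(r - 6) = 0.
Eigenvalues: 1, 6.

1, 6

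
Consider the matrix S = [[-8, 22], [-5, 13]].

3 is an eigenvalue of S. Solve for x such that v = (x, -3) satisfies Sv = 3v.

We need (S - 3I)v = 0.
S - 3I = [[-11, 22], [-5, 10]].
Row 1: (-11)·x + (22)·-3 = 0
Row 2: (-5)·x + (10)·-3 = 0
Solving gives x = -6.
Check: S·(-6, -3) = (-18, -9) = 3·(-6, -3).

-6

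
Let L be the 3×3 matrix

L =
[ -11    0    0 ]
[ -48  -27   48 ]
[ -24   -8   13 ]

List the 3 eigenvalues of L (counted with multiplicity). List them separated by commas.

The characteristic polynomial is p(t) = det(tI - L).
Cofactor expansion gives p(t) = t^3 + 25t^2 + 187t + 363.
Since p(-11) = 0, t = -11 is a root.
Factor out (t + 11): p(t) = (t + 11)·(t^2 + 14t + 33).
The quadratic factors as (t + 11)·(t + 3).
Eigenvalues: -11, -11, -3.

-11, -11, -3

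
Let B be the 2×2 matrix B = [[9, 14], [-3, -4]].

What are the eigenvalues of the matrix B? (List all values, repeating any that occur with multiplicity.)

2, 3

det(B - lambda·I) = (9 - lambda)(-4 - lambda) - (14)·(-3) = lambda^2 - 5·lambda + 6.
This factors as (lambda - 2)·(lambda - 3) = 0.
Eigenvalues: 2, 3.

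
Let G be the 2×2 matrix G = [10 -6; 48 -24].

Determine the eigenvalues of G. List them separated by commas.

-8, -6

det(G - sI) = (10 - s)(-24 - s) - (-6)·(48) = s^2 + 14s + 48.
This factors as (s + 8)·(s + 6) = 0.
Eigenvalues: -8, -6.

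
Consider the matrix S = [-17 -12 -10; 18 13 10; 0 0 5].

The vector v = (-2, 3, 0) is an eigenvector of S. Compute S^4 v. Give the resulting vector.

(-2, 3, 0)

First find the eigenvalue: Sv = (-2, 3, 0) = 1·(-2, 3, 0), so λ = 1.
Then S^4 v = λ^4·v = 1^4·(-2, 3, 0) = 1·(-2, 3, 0) = (-2, 3, 0).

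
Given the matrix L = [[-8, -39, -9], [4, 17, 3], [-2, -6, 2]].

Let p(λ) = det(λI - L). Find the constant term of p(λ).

-40

p(λ) = λ^3 - 11λ^2 + 38λ - 40.
The constant term is -40.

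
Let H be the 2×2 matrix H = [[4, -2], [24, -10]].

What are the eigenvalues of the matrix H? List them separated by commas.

-4, -2

det(H - λI) = (4 - λ)(-10 - λ) - (-2)·(24) = λ^2 + 6λ + 8.
This factors as (λ + 4)·(λ + 2) = 0.
Eigenvalues: -4, -2.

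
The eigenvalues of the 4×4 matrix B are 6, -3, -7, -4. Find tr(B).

trace(B) is the sum of the eigenvalues: (6) + (-3) + (-7) + (-4) = -8.

-8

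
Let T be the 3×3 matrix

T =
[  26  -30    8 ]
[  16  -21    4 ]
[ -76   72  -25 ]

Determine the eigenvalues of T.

The characteristic polynomial is p(μ) = det(μI - T).
Expanding along the first row, p(μ) = μ^3 + 20μ^2 + 129μ + 270.
Rational-root test: μ = -5 gives p(-5) = 0.
Factor out (μ + 5): p(μ) = (μ + 5)·(μ^2 + 15μ + 54).
The quadratic factors as (μ + 9)·(μ + 6).
Eigenvalues: -9, -6, -5.

-9, -6, -5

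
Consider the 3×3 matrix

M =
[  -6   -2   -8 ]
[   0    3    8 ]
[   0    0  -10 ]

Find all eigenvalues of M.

-10, -6, 3

M is upper triangular, so its eigenvalues are the diagonal entries.
Diagonal: -6, 3, -10.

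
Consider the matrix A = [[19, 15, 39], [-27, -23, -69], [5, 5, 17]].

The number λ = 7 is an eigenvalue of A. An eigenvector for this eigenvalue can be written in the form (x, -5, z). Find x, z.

3, 1

We need (A - 7I)v = 0.
A - 7I = [[12, 15, 39], [-27, -30, -69], [5, 5, 10]].
Row 1: (12)·x + (15)·-5 + (39)·z = 0
Row 2: (-27)·x + (-30)·-5 + (-69)·z = 0
Row 3: (5)·x + (5)·-5 + (10)·z = 0
Solving gives x = 3, z = 1.
Check: A·(3, -5, 1) = (21, -35, 7) = 7·(3, -5, 1).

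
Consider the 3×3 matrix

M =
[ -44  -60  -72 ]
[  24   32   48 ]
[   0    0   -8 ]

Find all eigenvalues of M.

-8, -8, -4

The characteristic polynomial is p(s) = det(sI - M).
Expanding along the first row, p(s) = s^3 + 20s^2 + 128s + 256.
Rational-root test: s = -8 gives p(-8) = 0.
Factor out (s + 8): p(s) = (s + 8)·(s^2 + 12s + 32).
The quadratic factors as (s + 8)·(s + 4).
Eigenvalues: -8, -8, -4.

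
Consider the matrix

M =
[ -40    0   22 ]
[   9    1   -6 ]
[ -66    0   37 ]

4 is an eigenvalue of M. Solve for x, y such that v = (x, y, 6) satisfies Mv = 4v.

3, -3

We need (M - 4I)v = 0.
M - 4I = [[-44, 0, 22], [9, -3, -6], [-66, 0, 33]].
Row 1: (-44)·x + (0)·y + (22)·6 = 0
Row 2: (9)·x + (-3)·y + (-6)·6 = 0
Row 3: (-66)·x + (0)·y + (33)·6 = 0
Solving gives x = 3, y = -3.
Check: M·(3, -3, 6) = (12, -12, 24) = 4·(3, -3, 6).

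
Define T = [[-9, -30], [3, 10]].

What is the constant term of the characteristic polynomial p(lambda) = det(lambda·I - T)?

0

p(0) = det(0·I − T) = det(−T) = (−1)^2·det(T).
det(T) = 0, so p(0) = 0.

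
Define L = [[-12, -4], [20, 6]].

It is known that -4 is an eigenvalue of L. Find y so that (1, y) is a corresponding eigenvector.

We need (L + 4I)v = 0.
L + 4I = [[-8, -4], [20, 10]].
Row 1: (-8)·1 + (-4)·y = 0
Row 2: (20)·1 + (10)·y = 0
Solving gives y = -2.
Check: L·(1, -2) = (-4, 8) = -4·(1, -2).

-2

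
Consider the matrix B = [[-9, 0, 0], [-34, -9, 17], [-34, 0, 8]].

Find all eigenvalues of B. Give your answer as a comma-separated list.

-9, -9, 8

Compute the characteristic polynomial p(s) = det(sI - B).
Expanding the 3×3 determinant: p(s) = s^3 + 10s^2 - 63s - 648.
Since p(8) = 0, s = 8 is a root.
Factor out (s - 8): p(s) = (s - 8)·(s^2 + 18s + 81).
The quadratic factor is (s + 9)^2.
Eigenvalues: -9, -9, 8.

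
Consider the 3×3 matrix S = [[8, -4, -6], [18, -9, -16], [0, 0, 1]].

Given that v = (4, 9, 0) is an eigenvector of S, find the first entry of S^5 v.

First find the eigenvalue: Sv = (-4, -9, 0) = -1·(4, 9, 0), so λ = -1.
Then S^5 v = λ^5·v = (-1)^5·(4, 9, 0) = -1·(4, 9, 0) = (-4, -9, 0).

-4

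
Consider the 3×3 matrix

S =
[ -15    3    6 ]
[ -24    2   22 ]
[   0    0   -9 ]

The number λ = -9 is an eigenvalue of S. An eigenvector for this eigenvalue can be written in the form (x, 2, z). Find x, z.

0, -1

We need (S + 9I)v = 0.
S + 9I = [[-6, 3, 6], [-24, 11, 22], [0, 0, 0]].
Row 1: (-6)·x + (3)·2 + (6)·z = 0
Row 2: (-24)·x + (11)·2 + (22)·z = 0
Row 3: (0)·x + (0)·2 + (0)·z = 0
Solving gives x = 0, z = -1.
Check: S·(0, 2, -1) = (0, -18, 9) = -9·(0, 2, -1).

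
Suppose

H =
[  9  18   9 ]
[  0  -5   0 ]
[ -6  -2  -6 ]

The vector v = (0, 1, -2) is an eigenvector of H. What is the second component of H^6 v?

First find the eigenvalue: Hv = (0, -5, 10) = -5·(0, 1, -2), so λ = -5.
Then H^6 v = λ^6·v = (-5)^6·(0, 1, -2) = 15625·(0, 1, -2) = (0, 15625, -31250).

15625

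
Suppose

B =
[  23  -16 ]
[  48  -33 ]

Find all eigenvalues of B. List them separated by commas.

det(B - tI) = (23 - t)(-33 - t) - (-16)·(48) = t^2 + 10t + 9.
This factors as (t + 9)·(t + 1) = 0.
Eigenvalues: -9, -1.

-9, -1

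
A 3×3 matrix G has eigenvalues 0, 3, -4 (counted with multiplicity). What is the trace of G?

trace(G) is the sum of the eigenvalues: (0) + (3) + (-4) = -1.

-1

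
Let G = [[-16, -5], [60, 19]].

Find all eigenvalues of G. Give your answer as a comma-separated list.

det(G - tI) = (-16 - t)(19 - t) - (-5)·(60) = t^2 - 3t - 4.
This factors as (t + 1)·(t - 4) = 0.
Eigenvalues: -1, 4.

-1, 4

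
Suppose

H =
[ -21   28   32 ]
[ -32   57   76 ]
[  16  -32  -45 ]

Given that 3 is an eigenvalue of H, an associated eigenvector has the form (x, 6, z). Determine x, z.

We need (H - 3I)v = 0.
H - 3I = [[-24, 28, 32], [-32, 54, 76], [16, -32, -48]].
Row 1: (-24)·x + (28)·6 + (32)·z = 0
Row 2: (-32)·x + (54)·6 + (76)·z = 0
Row 3: (16)·x + (-32)·6 + (-48)·z = 0
Solving gives x = 3, z = -3.
Check: H·(3, 6, -3) = (9, 18, -9) = 3·(3, 6, -3).

3, -3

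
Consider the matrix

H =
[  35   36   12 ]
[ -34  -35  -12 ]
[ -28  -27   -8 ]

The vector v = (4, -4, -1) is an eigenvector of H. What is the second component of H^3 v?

256

First find the eigenvalue: Hv = (-16, 16, 4) = -4·(4, -4, -1), so λ = -4.
Then H^3 v = λ^3·v = (-4)^3·(4, -4, -1) = -64·(4, -4, -1) = (-256, 256, 64).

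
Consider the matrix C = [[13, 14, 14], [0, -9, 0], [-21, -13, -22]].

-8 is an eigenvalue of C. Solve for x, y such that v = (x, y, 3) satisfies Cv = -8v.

We need (C + 8I)v = 0.
C + 8I = [[21, 14, 14], [0, -1, 0], [-21, -13, -14]].
Row 1: (21)·x + (14)·y + (14)·3 = 0
Row 2: (0)·x + (-1)·y + (0)·3 = 0
Row 3: (-21)·x + (-13)·y + (-14)·3 = 0
Solving gives x = -2, y = 0.
Check: C·(-2, 0, 3) = (16, 0, -24) = -8·(-2, 0, 3).

-2, 0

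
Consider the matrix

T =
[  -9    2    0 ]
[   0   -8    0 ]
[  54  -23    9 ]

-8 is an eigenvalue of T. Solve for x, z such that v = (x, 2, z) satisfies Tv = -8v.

We need (T + 8I)v = 0.
T + 8I = [[-1, 2, 0], [0, 0, 0], [54, -23, 17]].
Row 1: (-1)·x + (2)·2 + (0)·z = 0
Row 2: (0)·x + (0)·2 + (0)·z = 0
Row 3: (54)·x + (-23)·2 + (17)·z = 0
Solving gives x = 4, z = -10.
Check: T·(4, 2, -10) = (-32, -16, 80) = -8·(4, 2, -10).

4, -10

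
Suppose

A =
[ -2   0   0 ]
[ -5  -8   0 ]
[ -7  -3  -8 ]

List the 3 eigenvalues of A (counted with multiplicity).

-8, -8, -2

A is lower triangular, so its eigenvalues are the diagonal entries.
Diagonal: -2, -8, -8.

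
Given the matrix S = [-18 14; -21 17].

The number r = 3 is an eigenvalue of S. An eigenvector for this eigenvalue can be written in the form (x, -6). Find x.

We need (S - 3I)v = 0.
S - 3I = [[-21, 14], [-21, 14]].
Row 1: (-21)·x + (14)·-6 = 0
Row 2: (-21)·x + (14)·-6 = 0
Solving gives x = -4.
Check: S·(-4, -6) = (-12, -18) = 3·(-4, -6).

-4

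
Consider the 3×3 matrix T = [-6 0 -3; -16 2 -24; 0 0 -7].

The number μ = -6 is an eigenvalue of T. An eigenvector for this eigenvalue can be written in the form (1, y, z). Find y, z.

2, 0

We need (T + 6I)v = 0.
T + 6I = [[0, 0, -3], [-16, 8, -24], [0, 0, -1]].
Row 1: (0)·1 + (0)·y + (-3)·z = 0
Row 2: (-16)·1 + (8)·y + (-24)·z = 0
Row 3: (0)·1 + (0)·y + (-1)·z = 0
Solving gives y = 2, z = 0.
Check: T·(1, 2, 0) = (-6, -12, 0) = -6·(1, 2, 0).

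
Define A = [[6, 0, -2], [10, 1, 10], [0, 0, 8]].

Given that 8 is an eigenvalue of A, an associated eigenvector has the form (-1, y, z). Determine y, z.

We need (A - 8I)v = 0.
A - 8I = [[-2, 0, -2], [10, -7, 10], [0, 0, 0]].
Row 1: (-2)·-1 + (0)·y + (-2)·z = 0
Row 2: (10)·-1 + (-7)·y + (10)·z = 0
Row 3: (0)·-1 + (0)·y + (0)·z = 0
Solving gives y = 0, z = 1.
Check: A·(-1, 0, 1) = (-8, 0, 8) = 8·(-1, 0, 1).

0, 1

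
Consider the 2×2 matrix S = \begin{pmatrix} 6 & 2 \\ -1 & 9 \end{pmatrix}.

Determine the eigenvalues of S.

det(S - μI) = (6 - μ)(9 - μ) - (2)·(-1) = μ^2 - 15μ + 56.
This factors as (μ - 7)·(μ - 8) = 0.
Eigenvalues: 7, 8.

7, 8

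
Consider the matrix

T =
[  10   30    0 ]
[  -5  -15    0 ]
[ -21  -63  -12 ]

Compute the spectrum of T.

Compute the characteristic polynomial p(t) = det(tI - T).
Cofactor expansion gives p(t) = t^3 + 17t^2 + 60t.
Rational-root test: t = -12 gives p(-12) = 0.
Dividing by (t + 12) leaves t^2 + 5t.
The quadratic factors as (t + 5)·t.
Eigenvalues: -12, -5, 0.

-12, -5, 0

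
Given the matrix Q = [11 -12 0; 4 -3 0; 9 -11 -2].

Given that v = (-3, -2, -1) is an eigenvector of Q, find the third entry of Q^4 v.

First find the eigenvalue: Qv = (-9, -6, -3) = 3·(-3, -2, -1), so λ = 3.
Then Q^4 v = λ^4·v = 3^4·(-3, -2, -1) = 81·(-3, -2, -1) = (-243, -162, -81).

-81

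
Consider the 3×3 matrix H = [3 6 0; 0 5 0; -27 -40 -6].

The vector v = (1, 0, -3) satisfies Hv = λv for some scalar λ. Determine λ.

3

Compute Hv: H·(1, 0, -3) = (3, 0, -9).
Since Hv = λv, compare component 1: 3 = λ·1, so λ = 3.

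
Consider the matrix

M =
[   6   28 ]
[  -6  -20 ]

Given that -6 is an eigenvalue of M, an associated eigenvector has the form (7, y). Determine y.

-3

We need (M + 6I)v = 0.
M + 6I = [[12, 28], [-6, -14]].
Row 1: (12)·7 + (28)·y = 0
Row 2: (-6)·7 + (-14)·y = 0
Solving gives y = -3.
Check: M·(7, -3) = (-42, 18) = -6·(7, -3).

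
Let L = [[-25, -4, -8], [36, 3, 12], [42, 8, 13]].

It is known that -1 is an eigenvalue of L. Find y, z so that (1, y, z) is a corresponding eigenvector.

0, -3

We need (L + 1I)v = 0.
L + 1I = [[-24, -4, -8], [36, 4, 12], [42, 8, 14]].
Row 1: (-24)·1 + (-4)·y + (-8)·z = 0
Row 2: (36)·1 + (4)·y + (12)·z = 0
Row 3: (42)·1 + (8)·y + (14)·z = 0
Solving gives y = 0, z = -3.
Check: L·(1, 0, -3) = (-1, 0, 3) = -1·(1, 0, -3).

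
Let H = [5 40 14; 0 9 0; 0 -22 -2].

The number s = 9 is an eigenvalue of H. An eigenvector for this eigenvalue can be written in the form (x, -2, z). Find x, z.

-6, 4

We need (H - 9I)v = 0.
H - 9I = [[-4, 40, 14], [0, 0, 0], [0, -22, -11]].
Row 1: (-4)·x + (40)·-2 + (14)·z = 0
Row 2: (0)·x + (0)·-2 + (0)·z = 0
Row 3: (0)·x + (-22)·-2 + (-11)·z = 0
Solving gives x = -6, z = 4.
Check: H·(-6, -2, 4) = (-54, -18, 36) = 9·(-6, -2, 4).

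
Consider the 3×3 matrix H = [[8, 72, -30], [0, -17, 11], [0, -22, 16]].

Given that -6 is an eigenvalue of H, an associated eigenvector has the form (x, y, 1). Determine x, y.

-3, 1

We need (H + 6I)v = 0.
H + 6I = [[14, 72, -30], [0, -11, 11], [0, -22, 22]].
Row 1: (14)·x + (72)·y + (-30)·1 = 0
Row 2: (0)·x + (-11)·y + (11)·1 = 0
Row 3: (0)·x + (-22)·y + (22)·1 = 0
Solving gives x = -3, y = 1.
Check: H·(-3, 1, 1) = (18, -6, -6) = -6·(-3, 1, 1).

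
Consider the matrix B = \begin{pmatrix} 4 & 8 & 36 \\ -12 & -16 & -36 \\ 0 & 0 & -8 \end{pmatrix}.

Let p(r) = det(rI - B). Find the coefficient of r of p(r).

128

p(r) = r^3 + 20r^2 + 128r + 256.
The coefficient of r is 128.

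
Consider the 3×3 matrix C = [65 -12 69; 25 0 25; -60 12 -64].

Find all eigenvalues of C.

-4, 0, 5

Compute the characteristic polynomial p(λ) = det(λI - C).
Expanding the 3×3 determinant: p(λ) = λ^3 - λ^2 - 20λ.
Since p(-4) = 0, λ = -4 is a root.
Dividing by (λ + 4) leaves λ^2 - 5λ.
The quadratic factors as λ·(λ - 5).
Eigenvalues: -4, 0, 5.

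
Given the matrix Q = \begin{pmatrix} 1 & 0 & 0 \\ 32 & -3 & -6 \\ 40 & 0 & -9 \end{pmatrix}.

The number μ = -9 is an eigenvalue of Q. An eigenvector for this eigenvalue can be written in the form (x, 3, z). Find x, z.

We need (Q + 9I)v = 0.
Q + 9I = [[10, 0, 0], [32, 6, -6], [40, 0, 0]].
Row 1: (10)·x + (0)·3 + (0)·z = 0
Row 2: (32)·x + (6)·3 + (-6)·z = 0
Row 3: (40)·x + (0)·3 + (0)·z = 0
Solving gives x = 0, z = 3.
Check: Q·(0, 3, 3) = (0, -27, -27) = -9·(0, 3, 3).

0, 3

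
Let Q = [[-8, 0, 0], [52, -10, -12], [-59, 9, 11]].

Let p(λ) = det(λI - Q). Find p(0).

p(0) = det(0·I − Q) = det(−Q) = (−1)^3·det(Q).
det(Q) = 16, so p(0) = -16.

-16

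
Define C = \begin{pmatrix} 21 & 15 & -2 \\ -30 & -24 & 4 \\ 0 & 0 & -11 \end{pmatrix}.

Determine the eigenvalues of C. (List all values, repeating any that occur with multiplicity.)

-11, -9, 6

Compute the characteristic polynomial p(λ) = det(λI - C).
Expanding the 3×3 determinant: p(λ) = λ^3 + 14λ^2 - 21λ - 594.
Since p(6) = 0, λ = 6 is a root.
Factor out (λ - 6): p(λ) = (λ - 6)·(λ^2 + 20λ + 99).
The quadratic factors as (λ + 11)·(λ + 9).
Eigenvalues: -11, -9, 6.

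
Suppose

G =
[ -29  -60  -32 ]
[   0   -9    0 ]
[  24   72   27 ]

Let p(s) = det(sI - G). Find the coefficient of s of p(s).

3

p(s) = s^3 + 11s^2 + 3s - 135.
The coefficient of s is 3.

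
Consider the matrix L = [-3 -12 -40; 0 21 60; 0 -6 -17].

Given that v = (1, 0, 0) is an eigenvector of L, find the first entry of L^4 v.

First find the eigenvalue: Lv = (-3, 0, 0) = -3·(1, 0, 0), so λ = -3.
Then L^4 v = λ^4·v = (-3)^4·(1, 0, 0) = 81·(1, 0, 0) = (81, 0, 0).

81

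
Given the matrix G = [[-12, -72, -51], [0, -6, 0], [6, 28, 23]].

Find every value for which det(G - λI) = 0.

-6, 5, 6

Compute the characteristic polynomial p(lambda) = det(lambda·I - G).
Cofactor expansion gives p(lambda) = lambda^3 - 5·lambda^2 - 36·lambda + 180.
Rational-root test: lambda = -6 gives p(-6) = 0.
Factor out (lambda + 6): p(lambda) = (lambda + 6)·(lambda^2 - 11·lambda + 30).
The quadratic factors as (lambda - 5)·(lambda - 6).
Eigenvalues: -6, 5, 6.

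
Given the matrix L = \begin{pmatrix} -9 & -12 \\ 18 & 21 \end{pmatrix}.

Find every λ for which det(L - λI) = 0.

3, 9

det(L - sI) = (-9 - s)(21 - s) - (-12)·(18) = s^2 - 12s + 27.
This factors as (s - 3)·(s - 9) = 0.
Eigenvalues: 3, 9.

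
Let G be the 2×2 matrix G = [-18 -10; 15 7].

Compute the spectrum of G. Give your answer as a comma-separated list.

-8, -3

det(G - λI) = (-18 - λ)(7 - λ) - (-10)·(15) = λ^2 + 11λ + 24.
This factors as (λ + 8)·(λ + 3) = 0.
Eigenvalues: -8, -3.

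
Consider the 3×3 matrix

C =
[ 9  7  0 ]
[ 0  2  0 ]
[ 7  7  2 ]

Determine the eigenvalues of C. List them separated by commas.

2, 2, 9

The characteristic polynomial is p(λ) = det(λI - C).
Expanding along the first row, p(λ) = λ^3 - 13λ^2 + 40λ - 36.
Rational-root test: λ = 2 gives p(2) = 0.
Dividing by (λ - 2) leaves λ^2 - 11λ + 18.
The quadratic factors as (λ - 2)·(λ - 9).
Eigenvalues: 2, 2, 9.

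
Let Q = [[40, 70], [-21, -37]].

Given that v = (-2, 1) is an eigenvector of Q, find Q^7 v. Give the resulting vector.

(-156250, 78125)

First find the eigenvalue: Qv = (-10, 5) = 5·(-2, 1), so λ = 5.
Then Q^7 v = λ^7·v = 5^7·(-2, 1) = 78125·(-2, 1) = (-156250, 78125).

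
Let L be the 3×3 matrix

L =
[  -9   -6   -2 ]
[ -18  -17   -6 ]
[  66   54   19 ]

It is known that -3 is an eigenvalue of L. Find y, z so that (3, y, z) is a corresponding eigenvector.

0, -9

We need (L + 3I)v = 0.
L + 3I = [[-6, -6, -2], [-18, -14, -6], [66, 54, 22]].
Row 1: (-6)·3 + (-6)·y + (-2)·z = 0
Row 2: (-18)·3 + (-14)·y + (-6)·z = 0
Row 3: (66)·3 + (54)·y + (22)·z = 0
Solving gives y = 0, z = -9.
Check: L·(3, 0, -9) = (-9, 0, 27) = -3·(3, 0, -9).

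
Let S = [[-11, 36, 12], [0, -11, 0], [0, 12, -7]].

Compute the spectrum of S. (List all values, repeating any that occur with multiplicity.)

-11, -11, -7

The characteristic polynomial is p(r) = det(rI - S).
Cofactor expansion gives p(r) = r^3 + 29r^2 + 275r + 847.
Since p(-7) = 0, r = -7 is a root.
Dividing by (r + 7) leaves r^2 + 22r + 121.
The quadratic factor is (r + 11)^2.
Eigenvalues: -11, -11, -7.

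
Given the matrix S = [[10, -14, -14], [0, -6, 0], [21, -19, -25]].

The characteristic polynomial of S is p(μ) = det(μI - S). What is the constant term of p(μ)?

264

p(μ) = μ^3 + 21μ^2 + 134μ + 264.
The constant term is 264.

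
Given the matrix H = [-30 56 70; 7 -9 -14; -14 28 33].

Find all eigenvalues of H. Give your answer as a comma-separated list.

The characteristic polynomial is p(μ) = det(μI - H).
Cofactor expansion gives p(μ) = μ^3 + 6μ^2 - 37μ - 90.
Since p(-9) = 0, μ = -9 is a root.
Factor out (μ + 9): p(μ) = (μ + 9)·(μ^2 - 3μ - 10).
The quadratic factors as (μ + 2)·(μ - 5).
Eigenvalues: -9, -2, 5.

-9, -2, 5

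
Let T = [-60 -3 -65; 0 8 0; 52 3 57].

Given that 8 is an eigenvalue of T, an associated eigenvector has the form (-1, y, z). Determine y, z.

We need (T - 8I)v = 0.
T - 8I = [[-68, -3, -65], [0, 0, 0], [52, 3, 49]].
Row 1: (-68)·-1 + (-3)·y + (-65)·z = 0
Row 2: (0)·-1 + (0)·y + (0)·z = 0
Row 3: (52)·-1 + (3)·y + (49)·z = 0
Solving gives y = 1, z = 1.
Check: T·(-1, 1, 1) = (-8, 8, 8) = 8·(-1, 1, 1).

1, 1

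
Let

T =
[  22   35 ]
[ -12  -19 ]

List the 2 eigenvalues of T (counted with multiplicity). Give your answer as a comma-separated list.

det(T - rI) = (22 - r)(-19 - r) - (35)·(-12) = r^2 - 3r + 2.
This factors as (r - 1)·(r - 2) = 0.
Eigenvalues: 1, 2.

1, 2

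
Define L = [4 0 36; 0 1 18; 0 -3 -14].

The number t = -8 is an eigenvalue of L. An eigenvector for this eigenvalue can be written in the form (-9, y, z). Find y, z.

We need (L + 8I)v = 0.
L + 8I = [[12, 0, 36], [0, 9, 18], [0, -3, -6]].
Row 1: (12)·-9 + (0)·y + (36)·z = 0
Row 2: (0)·-9 + (9)·y + (18)·z = 0
Row 3: (0)·-9 + (-3)·y + (-6)·z = 0
Solving gives y = -6, z = 3.
Check: L·(-9, -6, 3) = (72, 48, -24) = -8·(-9, -6, 3).

-6, 3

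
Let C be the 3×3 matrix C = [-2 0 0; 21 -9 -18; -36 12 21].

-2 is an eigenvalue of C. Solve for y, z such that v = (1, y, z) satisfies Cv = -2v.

We need (C + 2I)v = 0.
C + 2I = [[0, 0, 0], [21, -7, -18], [-36, 12, 23]].
Row 1: (0)·1 + (0)·y + (0)·z = 0
Row 2: (21)·1 + (-7)·y + (-18)·z = 0
Row 3: (-36)·1 + (12)·y + (23)·z = 0
Solving gives y = 3, z = 0.
Check: C·(1, 3, 0) = (-2, -6, 0) = -2·(1, 3, 0).

3, 0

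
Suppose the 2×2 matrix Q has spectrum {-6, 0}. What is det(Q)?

det(Q) is the product of the eigenvalues: (-6) · (0) = 0.

0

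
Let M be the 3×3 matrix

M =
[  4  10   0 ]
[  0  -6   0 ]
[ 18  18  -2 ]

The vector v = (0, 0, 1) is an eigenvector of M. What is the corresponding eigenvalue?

-2

Compute Mv: M·(0, 0, 1) = (0, 0, -2).
Since Mv = λv, compare component 3: -2 = λ·1, so λ = -2.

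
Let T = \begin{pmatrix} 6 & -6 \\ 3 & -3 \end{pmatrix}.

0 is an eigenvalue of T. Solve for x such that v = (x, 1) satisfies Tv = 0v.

1

We need (T)v = 0.
T = [[6, -6], [3, -3]].
Row 1: (6)·x + (-6)·1 = 0
Row 2: (3)·x + (-3)·1 = 0
Solving gives x = 1.
Check: T·(1, 1) = (0, 0) = 0·(1, 1).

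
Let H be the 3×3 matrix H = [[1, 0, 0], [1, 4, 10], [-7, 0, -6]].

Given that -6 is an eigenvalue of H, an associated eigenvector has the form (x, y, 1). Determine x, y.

0, -1

We need (H + 6I)v = 0.
H + 6I = [[7, 0, 0], [1, 10, 10], [-7, 0, 0]].
Row 1: (7)·x + (0)·y + (0)·1 = 0
Row 2: (1)·x + (10)·y + (10)·1 = 0
Row 3: (-7)·x + (0)·y + (0)·1 = 0
Solving gives x = 0, y = -1.
Check: H·(0, -1, 1) = (0, 6, -6) = -6·(0, -1, 1).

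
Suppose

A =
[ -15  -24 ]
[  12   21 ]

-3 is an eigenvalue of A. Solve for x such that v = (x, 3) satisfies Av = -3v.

We need (A + 3I)v = 0.
A + 3I = [[-12, -24], [12, 24]].
Row 1: (-12)·x + (-24)·3 = 0
Row 2: (12)·x + (24)·3 = 0
Solving gives x = -6.
Check: A·(-6, 3) = (18, -9) = -3·(-6, 3).

-6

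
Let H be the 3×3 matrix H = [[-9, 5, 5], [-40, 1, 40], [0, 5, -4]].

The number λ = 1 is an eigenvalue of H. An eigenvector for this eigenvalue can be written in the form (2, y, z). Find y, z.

We need (H - 1I)v = 0.
H - 1I = [[-10, 5, 5], [-40, 0, 40], [0, 5, -5]].
Row 1: (-10)·2 + (5)·y + (5)·z = 0
Row 2: (-40)·2 + (0)·y + (40)·z = 0
Row 3: (0)·2 + (5)·y + (-5)·z = 0
Solving gives y = 2, z = 2.
Check: H·(2, 2, 2) = (2, 2, 2) = 1·(2, 2, 2).

2, 2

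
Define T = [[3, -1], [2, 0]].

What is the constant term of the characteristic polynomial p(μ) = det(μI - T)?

p(0) = det(0·I − T) = det(−T) = (−1)^2·det(T).
det(T) = 2, so p(0) = 2.

2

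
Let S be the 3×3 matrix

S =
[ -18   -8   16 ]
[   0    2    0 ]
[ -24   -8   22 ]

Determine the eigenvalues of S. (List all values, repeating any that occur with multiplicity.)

-2, 2, 6

The characteristic polynomial is p(λ) = det(λI - S).
Expanding along the first row, p(λ) = λ^3 - 6λ^2 - 4λ + 24.
Since p(-2) = 0, λ = -2 is a root.
Factor out (λ + 2): p(λ) = (λ + 2)·(λ^2 - 8λ + 12).
The quadratic factors as (λ - 2)·(λ - 6).
Eigenvalues: -2, 2, 6.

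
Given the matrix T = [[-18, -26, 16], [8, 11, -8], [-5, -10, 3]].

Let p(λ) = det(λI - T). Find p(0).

p(0) = det(0·I − T) = det(−T) = (−1)^3·det(T).
det(T) = 30, so p(0) = -30.

-30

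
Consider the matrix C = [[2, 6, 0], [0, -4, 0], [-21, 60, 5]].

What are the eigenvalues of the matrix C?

-4, 2, 5

Compute the characteristic polynomial p(μ) = det(μI - C).
Expanding the 3×3 determinant: p(μ) = μ^3 - 3μ^2 - 18μ + 40.
Since p(2) = 0, μ = 2 is a root.
Factor out (μ - 2): p(μ) = (μ - 2)·(μ^2 - μ - 20).
The quadratic factors as (μ + 4)·(μ - 5).
Eigenvalues: -4, 2, 5.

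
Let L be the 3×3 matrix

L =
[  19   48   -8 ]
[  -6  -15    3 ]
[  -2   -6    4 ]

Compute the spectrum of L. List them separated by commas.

2, 3, 3

Compute the characteristic polynomial p(r) = det(rI - L).
Cofactor expansion gives p(r) = r^3 - 8r^2 + 21r - 18.
Rational-root test: r = 3 gives p(3) = 0.
Factor out (r - 3): p(r) = (r - 3)·(r^2 - 5r + 6).
The quadratic factors as (r - 2)·(r - 3).
Eigenvalues: 2, 3, 3.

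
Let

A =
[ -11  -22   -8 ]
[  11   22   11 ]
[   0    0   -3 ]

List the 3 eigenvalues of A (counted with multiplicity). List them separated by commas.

The characteristic polynomial is p(lambda) = det(lambda·I - A).
Expanding the 3×3 determinant: p(lambda) = lambda^3 - 8·lambda^2 - 33·lambda.
Rational-root test: lambda = 0 gives p(0) = 0.
Dividing by lambda leaves lambda^2 - 8·lambda - 33.
The quadratic factors as (lambda + 3)·(lambda - 11).
Eigenvalues: -3, 0, 11.

-3, 0, 11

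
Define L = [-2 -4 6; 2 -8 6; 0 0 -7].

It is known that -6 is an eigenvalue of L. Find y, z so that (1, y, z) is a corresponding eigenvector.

We need (L + 6I)v = 0.
L + 6I = [[4, -4, 6], [2, -2, 6], [0, 0, -1]].
Row 1: (4)·1 + (-4)·y + (6)·z = 0
Row 2: (2)·1 + (-2)·y + (6)·z = 0
Row 3: (0)·1 + (0)·y + (-1)·z = 0
Solving gives y = 1, z = 0.
Check: L·(1, 1, 0) = (-6, -6, 0) = -6·(1, 1, 0).

1, 0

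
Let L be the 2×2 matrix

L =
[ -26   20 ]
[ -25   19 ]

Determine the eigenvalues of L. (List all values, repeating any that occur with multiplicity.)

-6, -1

det(L - rI) = (-26 - r)(19 - r) - (20)·(-25) = r^2 + 7r + 6.
This factors as (r + 6)·(r + 1) = 0.
Eigenvalues: -6, -1.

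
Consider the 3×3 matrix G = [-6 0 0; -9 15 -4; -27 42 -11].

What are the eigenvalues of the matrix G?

-6, 1, 3

Set up det(rI - G) = 0.
Cofactor expansion gives p(r) = r^3 + 2r^2 - 21r + 18.
Try r = -6: p(-6) = 0, so -6 is a root.
Dividing by (r + 6) leaves r^2 - 4r + 3.
The quadratic factors as (r - 1)·(r - 3).
Eigenvalues: -6, 1, 3.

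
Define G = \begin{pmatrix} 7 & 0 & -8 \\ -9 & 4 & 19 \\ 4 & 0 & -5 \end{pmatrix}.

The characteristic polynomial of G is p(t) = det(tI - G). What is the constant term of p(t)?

p(t) = t^3 - 6t^2 + 5t + 12.
The constant term is 12.

12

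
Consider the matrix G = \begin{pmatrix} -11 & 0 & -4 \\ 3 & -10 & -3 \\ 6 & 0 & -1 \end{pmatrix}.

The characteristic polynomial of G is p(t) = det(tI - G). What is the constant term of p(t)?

350

p(t) = t^3 + 22t^2 + 155t + 350.
The constant term is 350.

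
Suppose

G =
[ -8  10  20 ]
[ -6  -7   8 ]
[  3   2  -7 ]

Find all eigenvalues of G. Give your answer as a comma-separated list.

-11, -8, -3

The characteristic polynomial is p(s) = det(sI - G).
Cofactor expansion gives p(s) = s^3 + 22s^2 + 145s + 264.
Since p(-3) = 0, s = -3 is a root.
Factor out (s + 3): p(s) = (s + 3)·(s^2 + 19s + 88).
The quadratic factors as (s + 11)·(s + 8).
Eigenvalues: -11, -8, -3.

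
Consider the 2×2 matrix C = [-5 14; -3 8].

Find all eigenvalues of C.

1, 2

det(C - λI) = (-5 - λ)(8 - λ) - (14)·(-3) = λ^2 - 3λ + 2.
This factors as (λ - 1)·(λ - 2) = 0.
Eigenvalues: 1, 2.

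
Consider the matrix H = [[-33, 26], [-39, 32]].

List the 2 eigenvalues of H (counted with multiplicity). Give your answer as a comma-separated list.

det(H - λI) = (-33 - λ)(32 - λ) - (26)·(-39) = λ^2 + λ - 42.
This factors as (λ + 7)·(λ - 6) = 0.
Eigenvalues: -7, 6.

-7, 6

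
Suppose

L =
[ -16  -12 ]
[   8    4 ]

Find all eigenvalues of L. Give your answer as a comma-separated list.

-8, -4

det(L - λI) = (-16 - λ)(4 - λ) - (-12)·(8) = λ^2 + 12λ + 32.
This factors as (λ + 8)·(λ + 4) = 0.
Eigenvalues: -8, -4.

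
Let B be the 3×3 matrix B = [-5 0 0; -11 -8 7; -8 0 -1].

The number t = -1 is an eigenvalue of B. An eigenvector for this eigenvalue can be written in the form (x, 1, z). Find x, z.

0, 1

We need (B + 1I)v = 0.
B + 1I = [[-4, 0, 0], [-11, -7, 7], [-8, 0, 0]].
Row 1: (-4)·x + (0)·1 + (0)·z = 0
Row 2: (-11)·x + (-7)·1 + (7)·z = 0
Row 3: (-8)·x + (0)·1 + (0)·z = 0
Solving gives x = 0, z = 1.
Check: B·(0, 1, 1) = (0, -1, -1) = -1·(0, 1, 1).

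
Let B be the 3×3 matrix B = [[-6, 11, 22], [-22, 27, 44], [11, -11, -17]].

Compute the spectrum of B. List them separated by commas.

The characteristic polynomial is p(μ) = det(μI - B).
Expanding the 3×3 determinant: p(μ) = μ^3 - 4μ^2 - 35μ + 150.
Try μ = 5: p(5) = 0, so 5 is a root.
Factor out (μ - 5): p(μ) = (μ - 5)·(μ^2 + μ - 30).
The quadratic factors as (μ + 6)·(μ - 5).
Eigenvalues: -6, 5, 5.

-6, 5, 5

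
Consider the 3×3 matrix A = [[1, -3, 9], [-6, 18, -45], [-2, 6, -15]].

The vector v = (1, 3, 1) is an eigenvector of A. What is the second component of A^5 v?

First find the eigenvalue: Av = (1, 3, 1) = 1·(1, 3, 1), so λ = 1.
Then A^5 v = λ^5·v = 1^5·(1, 3, 1) = 1·(1, 3, 1) = (1, 3, 1).

3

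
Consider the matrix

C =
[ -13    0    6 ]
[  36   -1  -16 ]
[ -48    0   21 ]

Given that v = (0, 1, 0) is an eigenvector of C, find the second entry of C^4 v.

1

First find the eigenvalue: Cv = (0, -1, 0) = -1·(0, 1, 0), so λ = -1.
Then C^4 v = λ^4·v = (-1)^4·(0, 1, 0) = 1·(0, 1, 0) = (0, 1, 0).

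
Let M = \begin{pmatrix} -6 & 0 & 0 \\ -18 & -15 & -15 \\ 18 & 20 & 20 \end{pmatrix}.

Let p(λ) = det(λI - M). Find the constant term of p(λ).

p(λ) = λ^3 + λ^2 - 30λ.
The constant term is 0.

0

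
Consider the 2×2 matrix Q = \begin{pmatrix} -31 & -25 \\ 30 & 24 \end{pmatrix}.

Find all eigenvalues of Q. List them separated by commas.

det(Q - λI) = (-31 - λ)(24 - λ) - (-25)·(30) = λ^2 + 7λ + 6.
This factors as (λ + 6)·(λ + 1) = 0.
Eigenvalues: -6, -1.

-6, -1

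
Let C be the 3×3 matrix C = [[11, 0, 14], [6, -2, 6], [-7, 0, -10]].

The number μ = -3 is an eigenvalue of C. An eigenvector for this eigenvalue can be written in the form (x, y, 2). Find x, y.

We need (C + 3I)v = 0.
C + 3I = [[14, 0, 14], [6, 1, 6], [-7, 0, -7]].
Row 1: (14)·x + (0)·y + (14)·2 = 0
Row 2: (6)·x + (1)·y + (6)·2 = 0
Row 3: (-7)·x + (0)·y + (-7)·2 = 0
Solving gives x = -2, y = 0.
Check: C·(-2, 0, 2) = (6, 0, -6) = -3·(-2, 0, 2).

-2, 0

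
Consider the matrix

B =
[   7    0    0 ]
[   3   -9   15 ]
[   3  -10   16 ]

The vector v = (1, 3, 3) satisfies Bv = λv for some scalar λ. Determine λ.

7

Compute Bv: B·(1, 3, 3) = (7, 21, 21).
Since Bv = λv, compare component 1: 7 = λ·1, so λ = 7.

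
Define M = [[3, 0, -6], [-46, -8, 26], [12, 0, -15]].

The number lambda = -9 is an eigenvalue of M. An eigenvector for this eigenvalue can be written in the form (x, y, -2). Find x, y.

We need (M + 9I)v = 0.
M + 9I = [[12, 0, -6], [-46, 1, 26], [12, 0, -6]].
Row 1: (12)·x + (0)·y + (-6)·-2 = 0
Row 2: (-46)·x + (1)·y + (26)·-2 = 0
Row 3: (12)·x + (0)·y + (-6)·-2 = 0
Solving gives x = -1, y = 6.
Check: M·(-1, 6, -2) = (9, -54, 18) = -9·(-1, 6, -2).

-1, 6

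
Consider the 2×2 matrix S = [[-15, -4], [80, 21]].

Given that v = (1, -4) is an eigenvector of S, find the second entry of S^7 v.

-4

First find the eigenvalue: Sv = (1, -4) = 1·(1, -4), so λ = 1.
Then S^7 v = λ^7·v = 1^7·(1, -4) = 1·(1, -4) = (1, -4).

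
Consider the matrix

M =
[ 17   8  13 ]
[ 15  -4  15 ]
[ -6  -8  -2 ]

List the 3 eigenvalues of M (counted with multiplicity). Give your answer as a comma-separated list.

-4, 4, 11

Compute the characteristic polynomial p(μ) = det(μI - M).
Expanding along the first row, p(μ) = μ^3 - 11μ^2 - 16μ + 176.
Since p(-4) = 0, μ = -4 is a root.
Factor out (μ + 4): p(μ) = (μ + 4)·(μ^2 - 15μ + 44).
The quadratic factors as (μ - 4)·(μ - 11).
Eigenvalues: -4, 4, 11.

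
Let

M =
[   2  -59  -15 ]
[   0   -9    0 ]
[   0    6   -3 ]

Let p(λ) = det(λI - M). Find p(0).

p(0) = det(0·I − M) = det(−M) = (−1)^3·det(M).
det(M) = 54, so p(0) = -54.

-54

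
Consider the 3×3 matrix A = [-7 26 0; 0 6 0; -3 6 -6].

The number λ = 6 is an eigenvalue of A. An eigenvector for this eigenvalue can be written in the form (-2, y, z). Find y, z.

We need (A - 6I)v = 0.
A - 6I = [[-13, 26, 0], [0, 0, 0], [-3, 6, -12]].
Row 1: (-13)·-2 + (26)·y + (0)·z = 0
Row 2: (0)·-2 + (0)·y + (0)·z = 0
Row 3: (-3)·-2 + (6)·y + (-12)·z = 0
Solving gives y = -1, z = 0.
Check: A·(-2, -1, 0) = (-12, -6, 0) = 6·(-2, -1, 0).

-1, 0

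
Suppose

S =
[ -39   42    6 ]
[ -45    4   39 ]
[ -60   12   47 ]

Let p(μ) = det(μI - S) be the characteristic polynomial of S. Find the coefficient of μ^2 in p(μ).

The coefficient of μ^2 of det(μI - S) is −trace(S).
trace(S) = (-39) + (4) + (47) = 12, so the coefficient is -12.

-12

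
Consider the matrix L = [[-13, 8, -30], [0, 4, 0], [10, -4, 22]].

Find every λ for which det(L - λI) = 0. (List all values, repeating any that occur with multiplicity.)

2, 4, 7

Compute the characteristic polynomial p(λ) = det(λI - L).
Expanding along the first row, p(λ) = λ^3 - 13λ^2 + 50λ - 56.
Since p(2) = 0, λ = 2 is a root.
Factor out (λ - 2): p(λ) = (λ - 2)·(λ^2 - 11λ + 28).
The quadratic factors as (λ - 4)·(λ - 7).
Eigenvalues: 2, 4, 7.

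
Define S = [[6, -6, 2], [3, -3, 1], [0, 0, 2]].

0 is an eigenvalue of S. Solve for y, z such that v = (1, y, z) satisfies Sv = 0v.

We need (S)v = 0.
S = [[6, -6, 2], [3, -3, 1], [0, 0, 2]].
Row 1: (6)·1 + (-6)·y + (2)·z = 0
Row 2: (3)·1 + (-3)·y + (1)·z = 0
Row 3: (0)·1 + (0)·y + (2)·z = 0
Solving gives y = 1, z = 0.
Check: S·(1, 1, 0) = (0, 0, 0) = 0·(1, 1, 0).

1, 0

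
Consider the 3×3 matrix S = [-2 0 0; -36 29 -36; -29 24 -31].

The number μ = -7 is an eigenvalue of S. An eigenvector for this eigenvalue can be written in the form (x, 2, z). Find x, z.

0, 2

We need (S + 7I)v = 0.
S + 7I = [[5, 0, 0], [-36, 36, -36], [-29, 24, -24]].
Row 1: (5)·x + (0)·2 + (0)·z = 0
Row 2: (-36)·x + (36)·2 + (-36)·z = 0
Row 3: (-29)·x + (24)·2 + (-24)·z = 0
Solving gives x = 0, z = 2.
Check: S·(0, 2, 2) = (0, -14, -14) = -7·(0, 2, 2).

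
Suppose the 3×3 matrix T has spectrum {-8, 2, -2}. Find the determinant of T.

32

det(T) is the product of the eigenvalues: (-8) · (2) · (-2) = 32.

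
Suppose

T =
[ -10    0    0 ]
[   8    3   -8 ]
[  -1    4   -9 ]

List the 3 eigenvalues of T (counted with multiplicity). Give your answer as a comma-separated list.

The characteristic polynomial is p(lambda) = det(lambda·I - T).
Expanding the 3×3 determinant: p(lambda) = lambda^3 + 16·lambda^2 + 65·lambda + 50.
Rational-root test: lambda = -1 gives p(-1) = 0.
Factor out (lambda + 1): p(lambda) = (lambda + 1)·(lambda^2 + 15·lambda + 50).
The quadratic factors as (lambda + 10)·(lambda + 5).
Eigenvalues: -10, -5, -1.

-10, -5, -1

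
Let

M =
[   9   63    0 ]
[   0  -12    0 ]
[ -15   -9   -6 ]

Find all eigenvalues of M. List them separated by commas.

-12, -6, 9

The characteristic polynomial is p(μ) = det(μI - M).
Expanding the 3×3 determinant: p(μ) = μ^3 + 9μ^2 - 90μ - 648.
Try μ = 9: p(9) = 0, so 9 is a root.
Factor out (μ - 9): p(μ) = (μ - 9)·(μ^2 + 18μ + 72).
The quadratic factors as (μ + 12)·(μ + 6).
Eigenvalues: -12, -6, 9.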